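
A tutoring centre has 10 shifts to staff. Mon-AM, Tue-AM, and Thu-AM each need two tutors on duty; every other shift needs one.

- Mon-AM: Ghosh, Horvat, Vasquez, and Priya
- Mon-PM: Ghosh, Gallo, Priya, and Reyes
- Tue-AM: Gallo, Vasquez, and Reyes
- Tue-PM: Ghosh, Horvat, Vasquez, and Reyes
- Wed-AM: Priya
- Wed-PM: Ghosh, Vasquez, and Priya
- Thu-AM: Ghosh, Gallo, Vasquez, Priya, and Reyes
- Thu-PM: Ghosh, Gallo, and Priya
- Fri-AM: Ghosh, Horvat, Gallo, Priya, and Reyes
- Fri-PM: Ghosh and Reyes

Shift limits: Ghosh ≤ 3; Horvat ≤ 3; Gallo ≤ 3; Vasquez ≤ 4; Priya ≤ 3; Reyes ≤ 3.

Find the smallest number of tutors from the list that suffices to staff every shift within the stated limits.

4

13 slots to fill and no one can take more than 4, so at least ⌈13/4⌉ = 4 tutors are needed.
Ghosh, Gallo, Vasquez, and Priya alone can cover everything: Mon-AM→Ghosh+Vasquez, Mon-PM→Gallo, Tue-AM→Gallo+Vasquez, Tue-PM→Ghosh, Wed-AM→Priya, Wed-PM→Vasquez, Thu-AM→Vasquez+Priya, Thu-PM→Gallo, Fri-AM→Priya, Fri-PM→Ghosh.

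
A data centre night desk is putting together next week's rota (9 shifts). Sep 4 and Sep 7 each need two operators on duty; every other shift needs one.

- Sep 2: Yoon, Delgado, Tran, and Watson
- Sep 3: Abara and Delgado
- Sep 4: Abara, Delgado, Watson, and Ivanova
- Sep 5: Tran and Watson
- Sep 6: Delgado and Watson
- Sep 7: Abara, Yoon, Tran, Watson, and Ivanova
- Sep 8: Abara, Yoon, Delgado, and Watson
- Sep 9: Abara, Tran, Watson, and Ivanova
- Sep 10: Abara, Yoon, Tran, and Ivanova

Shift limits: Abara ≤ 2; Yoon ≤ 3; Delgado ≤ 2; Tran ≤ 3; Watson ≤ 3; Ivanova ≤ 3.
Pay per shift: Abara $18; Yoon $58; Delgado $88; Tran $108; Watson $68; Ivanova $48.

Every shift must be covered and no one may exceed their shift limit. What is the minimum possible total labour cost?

$558

Picking the cheapest available operator for each shift independently would cost $398, but that ignores the shift limits.
An optimal schedule: Sep 2→Yoon, Sep 3→Abara, Sep 4→Ivanova+Watson, Sep 5→Watson, Sep 6→Watson, Sep 7→Ivanova+Yoon, Sep 8→Abara, Sep 9→Ivanova, Sep 10→Yoon.
Total: 58 + 18 + 48 + 68 + 68 + 68 + 48 + 58 + 18 + 48 + 58 = $558.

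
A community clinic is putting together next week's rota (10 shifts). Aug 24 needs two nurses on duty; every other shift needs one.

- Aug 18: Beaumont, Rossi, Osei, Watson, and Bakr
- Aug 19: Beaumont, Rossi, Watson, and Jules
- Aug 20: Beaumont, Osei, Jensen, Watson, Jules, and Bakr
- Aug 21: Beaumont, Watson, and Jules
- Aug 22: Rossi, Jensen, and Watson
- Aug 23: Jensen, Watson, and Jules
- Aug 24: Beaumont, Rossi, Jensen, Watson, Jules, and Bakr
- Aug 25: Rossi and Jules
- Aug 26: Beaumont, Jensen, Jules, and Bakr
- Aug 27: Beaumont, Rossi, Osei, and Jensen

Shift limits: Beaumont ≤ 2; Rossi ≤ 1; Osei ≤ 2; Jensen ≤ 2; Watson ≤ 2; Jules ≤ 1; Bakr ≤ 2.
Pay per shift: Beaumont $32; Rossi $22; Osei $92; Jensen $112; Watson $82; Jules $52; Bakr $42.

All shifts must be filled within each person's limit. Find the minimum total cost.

$682

Picking the cheapest available nurse for each shift independently would cost $312, but that ignores the shift limits.
An optimal schedule: Aug 18→Bakr, Aug 19→Beaumont, Aug 20→Osei, Aug 21→Beaumont, Aug 22→Watson, Aug 23→Jules, Aug 24→Watson+Jensen, Aug 25→Rossi, Aug 26→Bakr, Aug 27→Osei.
Total: 42 + 32 + 92 + 32 + 82 + 52 + 82 + 112 + 22 + 42 + 92 = $682.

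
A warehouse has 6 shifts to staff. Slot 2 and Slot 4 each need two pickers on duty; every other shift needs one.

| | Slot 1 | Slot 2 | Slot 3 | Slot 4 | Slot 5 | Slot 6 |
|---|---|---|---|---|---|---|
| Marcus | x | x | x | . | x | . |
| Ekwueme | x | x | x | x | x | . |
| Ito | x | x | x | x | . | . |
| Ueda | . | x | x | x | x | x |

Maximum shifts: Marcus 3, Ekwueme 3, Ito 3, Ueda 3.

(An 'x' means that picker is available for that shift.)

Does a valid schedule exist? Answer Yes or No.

Slot 6 can only be covered by Ueda, so that assignment is forced.
One valid schedule: Slot 1→Marcus, Slot 2→Ekwueme+Ito, Slot 3→Marcus, Slot 4→Ekwueme+Ito, Slot 5→Marcus, Slot 6→Ueda.
Loads: Marcus 3/3, Ekwueme 2/3, Ito 2/3, Ueda 1/3 — all within limits.

Yes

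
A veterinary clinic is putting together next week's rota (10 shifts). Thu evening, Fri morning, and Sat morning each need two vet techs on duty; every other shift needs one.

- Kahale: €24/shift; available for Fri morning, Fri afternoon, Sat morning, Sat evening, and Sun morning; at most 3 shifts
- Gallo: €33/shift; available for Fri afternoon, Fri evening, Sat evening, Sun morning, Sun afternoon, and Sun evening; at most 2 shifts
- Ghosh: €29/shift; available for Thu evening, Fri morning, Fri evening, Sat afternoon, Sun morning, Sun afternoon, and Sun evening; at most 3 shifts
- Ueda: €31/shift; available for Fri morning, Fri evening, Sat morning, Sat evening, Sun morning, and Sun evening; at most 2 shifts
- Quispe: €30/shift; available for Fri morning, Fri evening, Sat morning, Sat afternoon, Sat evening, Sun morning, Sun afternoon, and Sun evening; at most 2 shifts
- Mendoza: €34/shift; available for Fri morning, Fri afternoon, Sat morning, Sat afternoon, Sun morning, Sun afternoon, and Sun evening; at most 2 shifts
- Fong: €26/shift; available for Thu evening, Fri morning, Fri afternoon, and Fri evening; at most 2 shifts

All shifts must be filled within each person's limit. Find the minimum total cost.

Thu evening can only be covered by Ghosh and Fong, so that assignment is forced.
Picking the cheapest available vet tech for each shift independently would cost €344, but that ignores the shift limits.
An optimal schedule: Thu evening→Fong+Ghosh, Fri morning→Quispe+Ueda, Fri afternoon→Kahale, Fri evening→Fong, Sat morning→Kahale+Ueda, Sat afternoon→Ghosh, Sat evening→Kahale, Sun morning→Gallo, Sun afternoon→Ghosh, Sun evening→Quispe.
Total: 26 + 29 + 30 + 31 + 24 + 26 + 24 + 31 + 29 + 24 + 33 + 29 + 30 = €366.

€366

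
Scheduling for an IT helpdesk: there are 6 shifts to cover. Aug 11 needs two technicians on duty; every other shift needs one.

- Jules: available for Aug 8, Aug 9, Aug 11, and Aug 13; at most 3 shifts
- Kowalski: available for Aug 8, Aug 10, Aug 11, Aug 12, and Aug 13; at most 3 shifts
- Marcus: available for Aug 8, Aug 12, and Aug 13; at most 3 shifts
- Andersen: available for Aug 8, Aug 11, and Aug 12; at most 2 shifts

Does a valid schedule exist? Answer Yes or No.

Yes

Aug 9 can only be covered by Jules, so that assignment is forced.
Aug 10 can only be covered by Kowalski, so that assignment is forced.
One valid schedule: Aug 8→Marcus, Aug 9→Jules, Aug 10→Kowalski, Aug 11→Jules+Kowalski, Aug 12→Kowalski, Aug 13→Jules.
Loads: Jules 3/3, Kowalski 3/3, Marcus 1/3, Andersen 0/2 — all within limits.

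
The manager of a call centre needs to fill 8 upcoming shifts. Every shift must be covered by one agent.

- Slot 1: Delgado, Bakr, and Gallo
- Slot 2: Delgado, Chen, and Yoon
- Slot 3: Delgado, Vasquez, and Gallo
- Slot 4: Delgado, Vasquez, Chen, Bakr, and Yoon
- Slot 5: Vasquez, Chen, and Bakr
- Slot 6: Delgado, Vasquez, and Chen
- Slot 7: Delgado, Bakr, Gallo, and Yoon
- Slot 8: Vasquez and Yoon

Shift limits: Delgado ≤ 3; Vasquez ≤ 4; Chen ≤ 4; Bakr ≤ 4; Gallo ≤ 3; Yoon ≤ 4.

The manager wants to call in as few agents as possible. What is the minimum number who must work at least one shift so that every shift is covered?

3

8 slots to fill and no one can take more than 4, so at least ⌈8/4⌉ = 2 agents are needed.
No set of 2 agents can cover every shift (each such set leaves at least one shift with no one available or exceeds a cap).
Delgado, Vasquez, and Chen alone can cover everything: Slot 1→Delgado, Slot 2→Delgado, Slot 3→Vasquez, Slot 4→Vasquez, Slot 5→Vasquez, Slot 6→Chen, Slot 7→Delgado, Slot 8→Vasquez.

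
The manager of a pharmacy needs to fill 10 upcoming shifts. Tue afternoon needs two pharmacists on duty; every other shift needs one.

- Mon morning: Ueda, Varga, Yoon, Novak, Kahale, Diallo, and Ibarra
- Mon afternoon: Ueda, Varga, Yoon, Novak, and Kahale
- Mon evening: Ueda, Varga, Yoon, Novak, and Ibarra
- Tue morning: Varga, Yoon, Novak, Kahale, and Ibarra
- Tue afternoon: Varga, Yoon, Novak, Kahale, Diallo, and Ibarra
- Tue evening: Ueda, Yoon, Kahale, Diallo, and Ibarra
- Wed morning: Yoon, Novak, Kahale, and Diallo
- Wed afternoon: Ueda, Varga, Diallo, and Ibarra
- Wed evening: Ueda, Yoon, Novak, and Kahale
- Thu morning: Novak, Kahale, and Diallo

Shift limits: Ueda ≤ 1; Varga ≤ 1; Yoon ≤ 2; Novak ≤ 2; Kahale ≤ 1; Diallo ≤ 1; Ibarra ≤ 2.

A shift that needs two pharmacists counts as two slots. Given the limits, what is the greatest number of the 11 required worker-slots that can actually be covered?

Total capacity across all pharmacists is 1+1+2+2+1+1+2 = 10, and 11 slots are needed, so at most 10 can be filled.
An assignment achieving 10: Mon morning→Ibarra, Mon afternoon→Varga, Mon evening→Novak, Tue morning→Kahale, Tue afternoon→Ibarra, Tue evening→Diallo, Wed morning→Yoon, Wed afternoon→Ueda, Wed evening→Yoon, Thu morning→Novak.
Loads: Ueda 1/1, Varga 1/1, Yoon 2/2, Novak 2/2, Kahale 1/1, Diallo 1/1, Ibarra 2/2.

10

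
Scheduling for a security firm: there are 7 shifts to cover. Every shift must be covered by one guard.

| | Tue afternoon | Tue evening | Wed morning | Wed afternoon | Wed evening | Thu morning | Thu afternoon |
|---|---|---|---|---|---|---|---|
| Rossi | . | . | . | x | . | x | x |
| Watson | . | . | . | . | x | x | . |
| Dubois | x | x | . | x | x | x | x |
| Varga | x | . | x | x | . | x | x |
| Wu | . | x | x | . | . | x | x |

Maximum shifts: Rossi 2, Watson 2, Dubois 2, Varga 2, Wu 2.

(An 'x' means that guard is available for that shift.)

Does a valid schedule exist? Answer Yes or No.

Yes

One valid schedule: Tue afternoon→Dubois, Tue evening→Dubois, Wed morning→Varga, Wed afternoon→Rossi, Wed evening→Watson, Thu morning→Watson, Thu afternoon→Rossi.
Loads: Rossi 2/2, Watson 2/2, Dubois 2/2, Varga 1/2, Wu 0/2 — all within limits.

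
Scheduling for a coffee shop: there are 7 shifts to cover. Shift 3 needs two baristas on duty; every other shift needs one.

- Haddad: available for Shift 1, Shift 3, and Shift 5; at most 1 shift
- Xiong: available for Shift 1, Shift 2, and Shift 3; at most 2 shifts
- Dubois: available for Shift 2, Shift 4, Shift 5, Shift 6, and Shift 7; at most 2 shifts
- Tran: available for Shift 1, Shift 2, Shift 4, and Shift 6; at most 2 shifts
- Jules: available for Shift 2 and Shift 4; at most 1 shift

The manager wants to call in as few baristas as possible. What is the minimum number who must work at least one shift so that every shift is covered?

5

8 slots to fill and no one can take more than 2, so at least ⌈8/2⌉ = 4 baristas are needed.
Any 4 baristas together have capacity at most 2+2+2+1 = 7 < 8 slots, so 4 can never suffice.
Haddad, Xiong, Dubois, Tran, and Jules alone can cover everything: Shift 1→Xiong, Shift 2→Jules, Shift 3→Haddad+Xiong, Shift 4→Tran, Shift 5→Dubois, Shift 6→Tran, Shift 7→Dubois.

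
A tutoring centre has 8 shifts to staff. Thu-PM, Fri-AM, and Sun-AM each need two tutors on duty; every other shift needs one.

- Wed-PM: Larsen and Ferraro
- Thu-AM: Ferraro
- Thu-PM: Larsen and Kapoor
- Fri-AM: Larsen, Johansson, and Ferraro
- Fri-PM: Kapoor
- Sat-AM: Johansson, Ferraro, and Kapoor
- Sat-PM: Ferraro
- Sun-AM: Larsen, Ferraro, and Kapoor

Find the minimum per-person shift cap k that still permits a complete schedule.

With 4 tutors and 11 worker-slots to fill, someone must work at least ⌈11/4⌉ = 3 shifts, so k ≥ 3.
k = 3 works: Wed-PM→Larsen, Thu-AM→Ferraro, Thu-PM→Larsen+Kapoor, Fri-AM→Larsen+Johansson, Fri-PM→Kapoor, Sat-AM→Johansson, Sat-PM→Ferraro, Sun-AM→Ferraro+Kapoor.
Loads: Larsen 3, Johansson 2, Ferraro 3, Kapoor 3 — all ≤ 3.

3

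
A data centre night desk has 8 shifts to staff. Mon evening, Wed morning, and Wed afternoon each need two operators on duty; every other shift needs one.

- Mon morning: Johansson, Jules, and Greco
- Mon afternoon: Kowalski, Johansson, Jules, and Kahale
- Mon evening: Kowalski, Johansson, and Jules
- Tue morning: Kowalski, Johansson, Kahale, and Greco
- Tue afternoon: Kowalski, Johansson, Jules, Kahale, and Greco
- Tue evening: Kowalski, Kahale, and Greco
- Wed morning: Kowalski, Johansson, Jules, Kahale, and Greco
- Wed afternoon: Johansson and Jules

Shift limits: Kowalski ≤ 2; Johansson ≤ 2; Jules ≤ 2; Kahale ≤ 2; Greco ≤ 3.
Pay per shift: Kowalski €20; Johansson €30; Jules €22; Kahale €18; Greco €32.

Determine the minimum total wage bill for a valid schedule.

€276

Wed afternoon can only be covered by Johansson and Jules, so that assignment is forced.
Picking the cheapest available operator for each shift independently would cost €226, but that ignores the shift limits.
An optimal schedule: Mon morning→Johansson, Mon afternoon→Kahale, Mon evening→Kowalski+Jules, Tue morning→Greco, Tue afternoon→Greco, Tue evening→Kowalski, Wed morning→Kahale+Greco, Wed afternoon→Johansson+Jules.
Total: 30 + 18 + 20 + 22 + 32 + 32 + 20 + 18 + 32 + 30 + 22 = €276.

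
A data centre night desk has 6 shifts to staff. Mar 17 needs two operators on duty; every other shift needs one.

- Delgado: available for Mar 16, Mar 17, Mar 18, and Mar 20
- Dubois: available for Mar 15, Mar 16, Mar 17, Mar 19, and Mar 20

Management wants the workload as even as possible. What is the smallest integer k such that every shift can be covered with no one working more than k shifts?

4

With 2 operators and 7 worker-slots to fill, someone must work at least ⌈7/2⌉ = 4 shifts, so k ≥ 4.
k = 4 works: Mar 15→Dubois, Mar 16→Delgado, Mar 17→Delgado+Dubois, Mar 18→Delgado, Mar 19→Dubois, Mar 20→Delgado.
Loads: Delgado 4, Dubois 3 — all ≤ 4.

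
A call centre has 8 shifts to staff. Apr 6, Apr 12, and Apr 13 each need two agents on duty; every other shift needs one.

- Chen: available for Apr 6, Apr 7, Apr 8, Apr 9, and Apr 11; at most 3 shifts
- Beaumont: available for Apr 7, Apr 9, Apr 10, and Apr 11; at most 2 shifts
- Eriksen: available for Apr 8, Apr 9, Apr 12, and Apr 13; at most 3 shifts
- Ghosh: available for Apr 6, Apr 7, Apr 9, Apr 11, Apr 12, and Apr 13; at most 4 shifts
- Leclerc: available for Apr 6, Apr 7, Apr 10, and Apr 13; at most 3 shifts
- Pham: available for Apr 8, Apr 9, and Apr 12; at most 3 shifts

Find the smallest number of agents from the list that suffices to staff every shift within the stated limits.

11 slots to fill and no one can take more than 4, so at least ⌈11/4⌉ = 3 agents are needed.
Any 3 agents together have capacity at most 4+3+3 = 10 < 11 slots, so 3 can never suffice.
Chen, Beaumont, Eriksen, and Ghosh alone can cover everything: Apr 6→Chen+Ghosh, Apr 7→Chen, Apr 8→Chen, Apr 9→Eriksen, Apr 10→Beaumont, Apr 11→Beaumont, Apr 12→Eriksen+Ghosh, Apr 13→Eriksen+Ghosh.

4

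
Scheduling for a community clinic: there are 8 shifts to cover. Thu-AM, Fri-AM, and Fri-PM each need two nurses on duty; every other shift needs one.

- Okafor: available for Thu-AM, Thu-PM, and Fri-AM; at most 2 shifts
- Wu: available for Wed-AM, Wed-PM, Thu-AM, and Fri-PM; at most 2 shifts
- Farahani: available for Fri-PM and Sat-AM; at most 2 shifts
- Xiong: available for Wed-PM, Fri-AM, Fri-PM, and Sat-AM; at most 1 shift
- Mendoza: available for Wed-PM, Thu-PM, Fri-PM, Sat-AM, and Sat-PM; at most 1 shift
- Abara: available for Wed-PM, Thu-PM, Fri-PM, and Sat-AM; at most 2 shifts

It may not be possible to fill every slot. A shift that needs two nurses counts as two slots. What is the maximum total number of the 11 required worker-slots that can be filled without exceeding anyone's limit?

10

Total capacity across all nurses is 2+2+2+1+1+2 = 10, and 11 slots are needed, so at most 10 can be filled.
An assignment achieving 10: Wed-AM→Wu, Wed-PM→Abara, Thu-AM→Okafor+Wu, Thu-PM→Abara, Fri-AM→Okafor+Xiong, Fri-PM→Farahani, Sat-AM→Farahani, Sat-PM→Mendoza.
Loads: Okafor 2/2, Wu 2/2, Farahani 2/2, Xiong 1/1, Mendoza 1/1, Abara 2/2.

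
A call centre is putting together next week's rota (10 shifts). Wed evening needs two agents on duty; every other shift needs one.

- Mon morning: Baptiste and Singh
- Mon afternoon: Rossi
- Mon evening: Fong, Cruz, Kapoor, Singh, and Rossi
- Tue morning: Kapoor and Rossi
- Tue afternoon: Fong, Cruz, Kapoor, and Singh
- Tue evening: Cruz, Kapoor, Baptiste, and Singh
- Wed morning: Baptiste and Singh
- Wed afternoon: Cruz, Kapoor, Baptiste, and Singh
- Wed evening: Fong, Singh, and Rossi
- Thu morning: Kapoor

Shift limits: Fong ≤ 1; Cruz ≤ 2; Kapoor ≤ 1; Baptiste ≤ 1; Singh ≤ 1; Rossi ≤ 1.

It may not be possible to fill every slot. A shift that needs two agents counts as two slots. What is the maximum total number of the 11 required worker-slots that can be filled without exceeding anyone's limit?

Total capacity across all agents is 1+2+1+1+1+1 = 7, and 11 slots are needed, so at most 7 can be filled.
An assignment achieving 7: Mon morning→Baptiste, Mon afternoon→Rossi, Tue afternoon→Cruz, Tue evening→Cruz, Wed morning→Singh, Wed evening→Fong, Thu morning→Kapoor.
Loads: Fong 1/1, Cruz 2/2, Kapoor 1/1, Baptiste 1/1, Singh 1/1, Rossi 1/1.

7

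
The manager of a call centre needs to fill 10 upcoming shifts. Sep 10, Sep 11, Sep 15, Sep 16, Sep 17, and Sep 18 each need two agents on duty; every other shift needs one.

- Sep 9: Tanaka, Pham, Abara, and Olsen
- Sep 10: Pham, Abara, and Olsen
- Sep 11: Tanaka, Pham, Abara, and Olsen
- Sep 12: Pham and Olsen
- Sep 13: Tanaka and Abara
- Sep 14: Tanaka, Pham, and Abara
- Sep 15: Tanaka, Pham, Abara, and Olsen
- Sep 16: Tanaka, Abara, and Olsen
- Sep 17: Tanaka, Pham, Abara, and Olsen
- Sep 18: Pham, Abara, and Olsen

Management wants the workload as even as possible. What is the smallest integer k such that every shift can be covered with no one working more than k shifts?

With 4 agents and 16 worker-slots to fill, someone must work at least ⌈16/4⌉ = 4 shifts, so k ≥ 4.
k = 4 works: Sep 9→Olsen, Sep 10→Pham+Abara, Sep 11→Tanaka+Olsen, Sep 12→Pham, Sep 13→Tanaka, Sep 14→Tanaka, Sep 15→Pham+Olsen, Sep 16→Tanaka+Abara, Sep 17→Abara+Olsen, Sep 18→Pham+Abara.
Loads: Tanaka 4, Pham 4, Abara 4, Olsen 4 — all ≤ 4.

4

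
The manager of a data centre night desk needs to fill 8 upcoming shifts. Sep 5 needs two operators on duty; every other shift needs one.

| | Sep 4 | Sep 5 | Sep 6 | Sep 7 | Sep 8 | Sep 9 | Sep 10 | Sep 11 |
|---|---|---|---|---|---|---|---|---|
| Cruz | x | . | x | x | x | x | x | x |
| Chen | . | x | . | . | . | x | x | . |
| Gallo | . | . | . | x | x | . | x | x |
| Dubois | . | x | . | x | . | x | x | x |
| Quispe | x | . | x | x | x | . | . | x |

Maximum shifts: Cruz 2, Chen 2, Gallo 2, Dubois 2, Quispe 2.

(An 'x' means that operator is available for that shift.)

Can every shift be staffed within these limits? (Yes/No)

Sep 5 can only be covered by Chen and Dubois, so that assignment is forced.
One valid schedule: Sep 4→Cruz, Sep 5→Chen+Dubois, Sep 6→Cruz, Sep 7→Gallo, Sep 8→Gallo, Sep 9→Chen, Sep 10→Dubois, Sep 11→Quispe.
Loads: Cruz 2/2, Chen 2/2, Gallo 2/2, Dubois 2/2, Quispe 1/2 — all within limits.

Yes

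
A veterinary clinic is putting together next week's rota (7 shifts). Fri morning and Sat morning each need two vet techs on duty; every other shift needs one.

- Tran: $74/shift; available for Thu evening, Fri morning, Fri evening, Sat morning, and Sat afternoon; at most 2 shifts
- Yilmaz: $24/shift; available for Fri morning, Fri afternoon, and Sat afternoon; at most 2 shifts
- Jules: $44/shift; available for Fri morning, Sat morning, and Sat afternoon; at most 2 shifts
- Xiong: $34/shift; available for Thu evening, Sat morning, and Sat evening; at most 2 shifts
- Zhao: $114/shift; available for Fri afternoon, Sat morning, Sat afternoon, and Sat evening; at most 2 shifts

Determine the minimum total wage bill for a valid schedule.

$466

Fri evening can only be covered by Tran, so that assignment is forced.
Picking the cheapest available vet tech for each shift independently would cost $336, but that ignores the shift limits.
An optimal schedule: Thu evening→Tran, Fri morning→Yilmaz+Jules, Fri afternoon→Yilmaz, Fri evening→Tran, Sat morning→Xiong+Zhao, Sat afternoon→Jules, Sat evening→Xiong.
Total: 74 + 24 + 44 + 24 + 74 + 34 + 114 + 44 + 34 = $466.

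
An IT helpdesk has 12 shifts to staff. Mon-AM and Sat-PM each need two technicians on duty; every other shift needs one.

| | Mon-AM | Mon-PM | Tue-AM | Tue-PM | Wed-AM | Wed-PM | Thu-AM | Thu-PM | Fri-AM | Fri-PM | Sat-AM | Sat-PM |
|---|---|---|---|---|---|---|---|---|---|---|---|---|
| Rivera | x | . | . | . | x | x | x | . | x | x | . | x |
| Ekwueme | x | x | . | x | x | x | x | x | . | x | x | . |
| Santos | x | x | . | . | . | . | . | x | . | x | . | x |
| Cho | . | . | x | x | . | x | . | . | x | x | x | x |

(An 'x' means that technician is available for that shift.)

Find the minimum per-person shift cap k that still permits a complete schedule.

With 4 technicians and 14 worker-slots to fill, someone must work at least ⌈14/4⌉ = 4 shifts, so k ≥ 4.
k = 4 works: Mon-AM→Rivera+Santos, Mon-PM→Ekwueme, Tue-AM→Cho, Tue-PM→Ekwueme, Wed-AM→Rivera, Wed-PM→Cho, Thu-AM→Rivera, Thu-PM→Ekwueme, Fri-AM→Rivera, Fri-PM→Santos, Sat-AM→Ekwueme, Sat-PM→Santos+Cho.
Loads: Rivera 4, Ekwueme 4, Santos 3, Cho 3 — all ≤ 4.

4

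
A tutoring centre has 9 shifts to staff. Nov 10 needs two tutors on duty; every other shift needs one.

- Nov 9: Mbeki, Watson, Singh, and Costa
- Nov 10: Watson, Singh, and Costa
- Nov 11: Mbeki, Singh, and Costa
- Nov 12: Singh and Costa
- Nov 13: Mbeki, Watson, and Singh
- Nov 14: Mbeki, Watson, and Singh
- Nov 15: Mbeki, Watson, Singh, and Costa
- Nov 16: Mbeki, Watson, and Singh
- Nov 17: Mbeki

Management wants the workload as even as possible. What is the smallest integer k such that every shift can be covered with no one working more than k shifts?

With 4 tutors and 10 worker-slots to fill, someone must work at least ⌈10/4⌉ = 3 shifts, so k ≥ 3.
k = 3 works: Nov 9→Singh, Nov 10→Watson+Singh, Nov 11→Mbeki, Nov 12→Singh, Nov 13→Mbeki, Nov 14→Watson, Nov 15→Costa, Nov 16→Watson, Nov 17→Mbeki.
Loads: Mbeki 3, Watson 3, Singh 3, Costa 1 — all ≤ 3.

3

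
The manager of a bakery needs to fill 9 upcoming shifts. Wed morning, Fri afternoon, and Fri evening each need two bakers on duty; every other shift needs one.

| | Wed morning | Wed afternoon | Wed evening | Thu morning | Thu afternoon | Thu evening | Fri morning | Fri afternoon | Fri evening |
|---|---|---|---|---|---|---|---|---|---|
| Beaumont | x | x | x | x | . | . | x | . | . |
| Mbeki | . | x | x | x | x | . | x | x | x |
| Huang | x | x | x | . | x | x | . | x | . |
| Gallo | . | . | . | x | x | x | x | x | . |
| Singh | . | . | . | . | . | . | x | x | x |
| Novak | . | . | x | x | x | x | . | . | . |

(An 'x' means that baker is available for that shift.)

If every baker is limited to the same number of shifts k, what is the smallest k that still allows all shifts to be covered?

2

With 6 bakers and 12 worker-slots to fill, someone must work at least ⌈12/6⌉ = 2 shifts, so k ≥ 2.
k = 2 works: Wed morning→Beaumont+Huang, Wed afternoon→Beaumont, Wed evening→Mbeki, Thu morning→Novak, Thu afternoon→Novak, Thu evening→Huang, Fri morning→Gallo, Fri afternoon→Gallo+Singh, Fri evening→Mbeki+Singh.
Loads: Beaumont 2, Mbeki 2, Huang 2, Gallo 2, Singh 2, Novak 2 — all ≤ 2.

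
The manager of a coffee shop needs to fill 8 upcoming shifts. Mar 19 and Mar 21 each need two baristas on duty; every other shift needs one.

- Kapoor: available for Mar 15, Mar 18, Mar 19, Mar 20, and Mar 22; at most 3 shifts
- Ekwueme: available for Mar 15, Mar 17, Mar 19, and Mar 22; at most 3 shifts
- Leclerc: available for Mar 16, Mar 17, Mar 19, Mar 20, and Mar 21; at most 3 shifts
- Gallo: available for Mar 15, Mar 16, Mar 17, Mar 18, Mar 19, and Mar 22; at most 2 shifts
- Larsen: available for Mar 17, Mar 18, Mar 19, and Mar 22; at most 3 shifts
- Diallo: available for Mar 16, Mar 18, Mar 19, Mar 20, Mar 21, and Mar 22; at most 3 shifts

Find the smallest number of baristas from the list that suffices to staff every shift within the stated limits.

10 slots to fill and no one can take more than 3, so at least ⌈10/3⌉ = 4 baristas are needed.
Kapoor, Ekwueme, Leclerc, and Diallo alone can cover everything: Mar 15→Kapoor, Mar 16→Leclerc, Mar 17→Ekwueme, Mar 18→Kapoor, Mar 19→Ekwueme+Leclerc, Mar 20→Kapoor, Mar 21→Leclerc+Diallo, Mar 22→Ekwueme.

4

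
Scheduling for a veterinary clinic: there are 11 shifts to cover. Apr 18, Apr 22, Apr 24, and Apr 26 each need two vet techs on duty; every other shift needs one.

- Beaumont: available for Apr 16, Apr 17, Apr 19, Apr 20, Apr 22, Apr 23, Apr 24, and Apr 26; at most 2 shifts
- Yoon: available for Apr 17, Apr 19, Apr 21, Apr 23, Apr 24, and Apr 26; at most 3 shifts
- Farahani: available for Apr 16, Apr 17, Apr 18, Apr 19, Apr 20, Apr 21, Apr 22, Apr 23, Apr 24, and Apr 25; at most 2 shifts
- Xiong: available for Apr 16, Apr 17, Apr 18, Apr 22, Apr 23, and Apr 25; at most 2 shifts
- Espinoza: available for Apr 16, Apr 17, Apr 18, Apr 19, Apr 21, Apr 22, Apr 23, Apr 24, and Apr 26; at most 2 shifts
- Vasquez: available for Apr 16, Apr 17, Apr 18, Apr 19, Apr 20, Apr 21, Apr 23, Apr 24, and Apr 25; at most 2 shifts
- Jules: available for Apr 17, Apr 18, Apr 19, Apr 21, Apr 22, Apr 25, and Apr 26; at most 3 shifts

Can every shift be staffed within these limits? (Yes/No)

One valid schedule: Apr 16→Beaumont, Apr 17→Farahani, Apr 18→Xiong+Vasquez, Apr 19→Yoon, Apr 20→Beaumont, Apr 21→Yoon, Apr 22→Xiong+Jules, Apr 23→Yoon, Apr 24→Espinoza+Vasquez, Apr 25→Farahani, Apr 26→Espinoza+Jules.
Loads: Beaumont 2/2, Yoon 3/3, Farahani 2/2, Xiong 2/2, Espinoza 2/2, Vasquez 2/2, Jules 2/3 — all within limits.

Yes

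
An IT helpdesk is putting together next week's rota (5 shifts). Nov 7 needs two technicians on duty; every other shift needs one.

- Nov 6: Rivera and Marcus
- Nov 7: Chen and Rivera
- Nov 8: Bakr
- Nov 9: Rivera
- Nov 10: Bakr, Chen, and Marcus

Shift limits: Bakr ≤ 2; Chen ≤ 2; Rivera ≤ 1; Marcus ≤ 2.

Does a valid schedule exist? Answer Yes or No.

No

Total capacity is 7 and 6 slots are needed, so capacity alone doesn't rule it out.
Shifts {Nov 7, Nov 9} need 3 worker-slots in total, but the technicians available for any of those shifts (Chen and Rivera) can supply at most 2 among them. So no valid schedule exists.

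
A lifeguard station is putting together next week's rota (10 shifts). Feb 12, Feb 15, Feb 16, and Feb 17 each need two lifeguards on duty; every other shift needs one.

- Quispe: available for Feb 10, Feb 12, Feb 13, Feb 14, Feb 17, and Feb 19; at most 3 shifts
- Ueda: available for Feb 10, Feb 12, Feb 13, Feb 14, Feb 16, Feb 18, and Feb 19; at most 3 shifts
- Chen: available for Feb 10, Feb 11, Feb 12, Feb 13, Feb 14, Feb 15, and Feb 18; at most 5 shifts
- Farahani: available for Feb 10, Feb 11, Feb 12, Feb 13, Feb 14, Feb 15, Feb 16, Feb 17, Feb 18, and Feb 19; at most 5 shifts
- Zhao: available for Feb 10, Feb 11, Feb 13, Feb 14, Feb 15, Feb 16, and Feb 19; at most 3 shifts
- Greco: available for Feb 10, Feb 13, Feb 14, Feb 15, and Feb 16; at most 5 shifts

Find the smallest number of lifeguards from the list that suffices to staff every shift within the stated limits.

14 slots to fill and no one can take more than 5, so at least ⌈14/5⌉ = 3 lifeguards are needed.
No set of 3 lifeguards can cover every shift (each such set leaves at least one shift with no one available or exceeds a cap).
Quispe, Ueda, Chen, and Farahani alone can cover everything: Feb 10→Quispe, Feb 11→Chen, Feb 12→Chen+Farahani, Feb 13→Ueda, Feb 14→Chen, Feb 15→Chen+Farahani, Feb 16→Ueda+Farahani, Feb 17→Quispe+Farahani, Feb 18→Ueda, Feb 19→Quispe.

4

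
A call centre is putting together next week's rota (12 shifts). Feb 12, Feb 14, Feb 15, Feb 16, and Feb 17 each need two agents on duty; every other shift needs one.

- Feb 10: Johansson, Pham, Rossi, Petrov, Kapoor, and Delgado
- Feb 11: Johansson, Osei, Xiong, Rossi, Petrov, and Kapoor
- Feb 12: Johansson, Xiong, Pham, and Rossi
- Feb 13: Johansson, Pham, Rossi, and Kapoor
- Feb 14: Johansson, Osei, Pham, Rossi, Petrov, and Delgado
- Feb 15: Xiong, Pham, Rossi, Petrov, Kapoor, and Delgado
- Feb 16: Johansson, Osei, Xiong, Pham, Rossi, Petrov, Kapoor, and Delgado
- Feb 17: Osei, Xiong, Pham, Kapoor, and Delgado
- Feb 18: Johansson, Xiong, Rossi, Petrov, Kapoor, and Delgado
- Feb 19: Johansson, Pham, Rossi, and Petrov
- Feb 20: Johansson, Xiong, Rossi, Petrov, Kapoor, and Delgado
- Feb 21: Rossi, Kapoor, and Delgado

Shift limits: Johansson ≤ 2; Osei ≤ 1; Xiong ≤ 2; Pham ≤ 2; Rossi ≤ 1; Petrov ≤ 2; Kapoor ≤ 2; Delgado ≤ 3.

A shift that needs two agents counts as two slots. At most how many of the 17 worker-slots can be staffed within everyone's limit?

Total capacity across all agents is 2+1+2+2+1+2+2+3 = 15, and 17 slots are needed, so at most 15 can be filled.
An assignment achieving 15: Feb 10→Pham, Feb 11→Petrov, Feb 12→Johansson+Xiong, Feb 13→Johansson, Feb 14→Petrov+Delgado, Feb 15→Kapoor+Delgado, Feb 17→Osei+Xiong, Feb 18→Kapoor, Feb 19→Pham, Feb 20→Delgado, Feb 21→Rossi.
Loads: Johansson 2/2, Osei 1/1, Xiong 2/2, Pham 2/2, Rossi 1/1, Petrov 2/2, Kapoor 2/2, Delgado 3/3.

15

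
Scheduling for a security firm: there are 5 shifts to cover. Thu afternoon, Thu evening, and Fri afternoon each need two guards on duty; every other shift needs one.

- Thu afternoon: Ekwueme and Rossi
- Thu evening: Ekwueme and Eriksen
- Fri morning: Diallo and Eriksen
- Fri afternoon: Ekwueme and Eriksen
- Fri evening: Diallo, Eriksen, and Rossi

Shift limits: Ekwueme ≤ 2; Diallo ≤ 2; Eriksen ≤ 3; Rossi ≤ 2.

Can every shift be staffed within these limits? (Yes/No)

Total capacity is 9 and 8 slots are needed, so capacity alone doesn't rule it out.
Shifts {Thu afternoon, Thu evening, Fri afternoon} need 6 worker-slots in total, but the guards available for any of those shifts (Ekwueme, Eriksen, and Rossi) can supply at most 5 among them. So no valid schedule exists.

No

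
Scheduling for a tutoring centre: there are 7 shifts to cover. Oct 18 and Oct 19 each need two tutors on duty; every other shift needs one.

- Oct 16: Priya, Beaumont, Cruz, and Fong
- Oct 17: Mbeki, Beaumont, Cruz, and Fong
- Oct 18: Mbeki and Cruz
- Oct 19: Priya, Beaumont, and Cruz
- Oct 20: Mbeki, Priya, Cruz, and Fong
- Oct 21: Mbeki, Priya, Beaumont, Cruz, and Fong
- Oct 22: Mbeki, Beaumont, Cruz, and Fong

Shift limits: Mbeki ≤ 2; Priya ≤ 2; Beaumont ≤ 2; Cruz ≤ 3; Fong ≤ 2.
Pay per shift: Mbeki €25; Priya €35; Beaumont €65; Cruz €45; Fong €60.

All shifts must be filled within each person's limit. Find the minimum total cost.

Oct 18 can only be covered by Mbeki and Cruz, so that assignment is forced.
Picking the cheapest available tutor for each shift independently would cost €285, but that ignores the shift limits.
An optimal schedule: Oct 16→Priya, Oct 17→Mbeki, Oct 18→Mbeki+Cruz, Oct 19→Priya+Cruz, Oct 20→Cruz, Oct 21→Fong, Oct 22→Fong.
Total: 35 + 25 + 25 + 45 + 35 + 45 + 45 + 60 + 60 = €375.

€375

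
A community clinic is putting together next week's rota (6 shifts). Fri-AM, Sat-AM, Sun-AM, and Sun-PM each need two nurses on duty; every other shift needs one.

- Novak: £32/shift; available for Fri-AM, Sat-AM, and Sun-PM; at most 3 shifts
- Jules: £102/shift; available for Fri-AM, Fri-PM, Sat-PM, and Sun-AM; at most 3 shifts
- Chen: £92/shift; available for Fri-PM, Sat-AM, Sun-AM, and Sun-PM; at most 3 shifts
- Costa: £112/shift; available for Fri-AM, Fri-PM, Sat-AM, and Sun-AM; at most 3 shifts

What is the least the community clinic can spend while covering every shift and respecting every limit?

Sat-PM can only be covered by Jules, so that assignment is forced.
Sun-PM can only be covered by Novak and Chen, so that assignment is forced.
Picking the cheapest available nurse for each shift independently would cost £770, but that ignores the shift limits.
An optimal schedule: Fri-AM→Novak+Jules, Fri-PM→Jules, Sat-AM→Novak+Chen, Sat-PM→Jules, Sun-AM→Chen+Costa, Sun-PM→Novak+Chen.
Total: 32 + 102 + 102 + 32 + 92 + 102 + 92 + 112 + 32 + 92 = £790.

£790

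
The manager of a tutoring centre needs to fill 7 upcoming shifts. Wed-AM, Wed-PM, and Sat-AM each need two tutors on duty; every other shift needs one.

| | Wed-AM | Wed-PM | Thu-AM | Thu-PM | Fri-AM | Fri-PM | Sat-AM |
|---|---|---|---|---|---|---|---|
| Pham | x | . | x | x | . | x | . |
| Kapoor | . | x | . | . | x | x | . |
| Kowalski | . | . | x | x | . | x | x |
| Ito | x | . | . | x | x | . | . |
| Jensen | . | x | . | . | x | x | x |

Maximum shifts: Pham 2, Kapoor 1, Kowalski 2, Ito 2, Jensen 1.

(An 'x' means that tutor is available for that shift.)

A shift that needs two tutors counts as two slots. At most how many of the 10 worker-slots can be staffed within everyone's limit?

8

Total capacity across all tutors is 2+1+2+2+1 = 8, and 10 slots are needed, so at most 8 can be filled.
An assignment achieving 8: Wed-AM→Pham+Ito, Wed-PM→Kapoor+Jensen, Thu-AM→Pham, Thu-PM→Kowalski, Fri-AM→Ito, Sat-AM→Kowalski.
Loads: Pham 2/2, Kapoor 1/1, Kowalski 2/2, Ito 2/2, Jensen 1/1.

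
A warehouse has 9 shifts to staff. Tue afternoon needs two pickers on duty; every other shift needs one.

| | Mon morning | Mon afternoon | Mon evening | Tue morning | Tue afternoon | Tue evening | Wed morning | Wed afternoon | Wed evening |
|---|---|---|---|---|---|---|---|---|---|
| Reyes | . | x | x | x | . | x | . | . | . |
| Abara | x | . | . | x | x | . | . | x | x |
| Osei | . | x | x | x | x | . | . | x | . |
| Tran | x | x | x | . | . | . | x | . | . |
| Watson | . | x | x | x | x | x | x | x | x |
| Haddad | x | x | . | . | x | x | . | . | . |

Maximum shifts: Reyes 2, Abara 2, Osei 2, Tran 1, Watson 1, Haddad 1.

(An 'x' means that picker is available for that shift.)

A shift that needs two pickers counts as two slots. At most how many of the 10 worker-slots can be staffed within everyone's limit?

9

Total capacity across all pickers is 2+2+2+1+1+1 = 9, and 10 slots are needed, so at most 9 can be filled.
An assignment achieving 9: Mon morning→Abara, Mon evening→Reyes, Tue morning→Osei, Tue afternoon→Watson+Haddad, Tue evening→Reyes, Wed morning→Tran, Wed afternoon→Osei, Wed evening→Abara.
Loads: Reyes 2/2, Abara 2/2, Osei 2/2, Tran 1/1, Watson 1/1, Haddad 1/1.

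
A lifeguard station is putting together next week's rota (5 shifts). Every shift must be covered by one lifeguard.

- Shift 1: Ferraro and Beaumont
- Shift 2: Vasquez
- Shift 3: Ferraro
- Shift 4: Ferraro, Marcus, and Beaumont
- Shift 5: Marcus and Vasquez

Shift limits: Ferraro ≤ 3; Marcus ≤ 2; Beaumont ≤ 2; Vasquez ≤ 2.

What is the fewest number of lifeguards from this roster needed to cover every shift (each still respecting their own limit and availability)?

2

5 slots to fill and no one can take more than 3, so at least ⌈5/3⌉ = 2 lifeguards are needed.
Ferraro and Vasquez alone can cover everything: Shift 1→Ferraro, Shift 2→Vasquez, Shift 3→Ferraro, Shift 4→Ferraro, Shift 5→Vasquez.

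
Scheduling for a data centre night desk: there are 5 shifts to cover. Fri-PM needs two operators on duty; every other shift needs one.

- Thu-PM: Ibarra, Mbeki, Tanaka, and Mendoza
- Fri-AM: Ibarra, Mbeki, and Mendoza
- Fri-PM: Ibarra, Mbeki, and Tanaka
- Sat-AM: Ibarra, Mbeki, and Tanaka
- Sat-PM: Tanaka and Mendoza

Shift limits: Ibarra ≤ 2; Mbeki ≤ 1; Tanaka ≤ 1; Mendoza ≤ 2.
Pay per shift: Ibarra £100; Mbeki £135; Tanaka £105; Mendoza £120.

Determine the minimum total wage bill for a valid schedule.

£680

Picking the cheapest available operator for each shift independently would cost £610, but that ignores the shift limits.
An optimal schedule: Thu-PM→Mendoza, Fri-AM→Mendoza, Fri-PM→Ibarra+Mbeki, Sat-AM→Ibarra, Sat-PM→Tanaka.
Total: 120 + 120 + 100 + 135 + 100 + 105 = £680.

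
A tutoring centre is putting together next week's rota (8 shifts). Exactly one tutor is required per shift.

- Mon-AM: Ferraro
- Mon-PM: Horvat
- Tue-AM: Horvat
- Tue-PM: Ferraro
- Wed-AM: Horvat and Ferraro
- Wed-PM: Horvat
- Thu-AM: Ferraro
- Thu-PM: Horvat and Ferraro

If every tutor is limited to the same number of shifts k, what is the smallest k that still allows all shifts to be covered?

With 2 tutors and 8 worker-slots to fill, someone must work at least ⌈8/2⌉ = 4 shifts, so k ≥ 4.
k = 4 works: Mon-AM→Ferraro, Mon-PM→Horvat, Tue-AM→Horvat, Tue-PM→Ferraro, Wed-AM→Horvat, Wed-PM→Horvat, Thu-AM→Ferraro, Thu-PM→Ferraro.
Loads: Horvat 4, Ferraro 4 — all ≤ 4.

4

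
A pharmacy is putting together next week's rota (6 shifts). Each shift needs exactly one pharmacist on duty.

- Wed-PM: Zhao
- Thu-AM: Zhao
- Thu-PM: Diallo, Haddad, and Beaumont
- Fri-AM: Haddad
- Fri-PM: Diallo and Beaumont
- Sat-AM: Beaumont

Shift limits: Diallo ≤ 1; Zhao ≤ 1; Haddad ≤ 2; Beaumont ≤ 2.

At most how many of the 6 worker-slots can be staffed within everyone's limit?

5

Total capacity across all pharmacists is 1+1+2+2 = 6, and 6 slots are needed, so at most 6 can be filled.
Shifts {Wed-PM, Thu-AM} need 2 slots but only Zhao are available for them, supplying at most 1 — so at least 1 slot must go unfilled.
An assignment achieving 5: Wed-PM→Zhao, Thu-PM→Haddad, Fri-AM→Haddad, Fri-PM→Diallo, Sat-AM→Beaumont.
Loads: Diallo 1/1, Zhao 1/1, Haddad 2/2, Beaumont 1/2.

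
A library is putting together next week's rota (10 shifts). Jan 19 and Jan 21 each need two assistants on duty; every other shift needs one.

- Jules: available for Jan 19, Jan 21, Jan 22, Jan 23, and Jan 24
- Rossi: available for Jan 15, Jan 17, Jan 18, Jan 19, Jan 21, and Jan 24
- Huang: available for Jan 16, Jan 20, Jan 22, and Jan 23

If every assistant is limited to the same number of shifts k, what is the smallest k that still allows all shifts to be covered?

With 3 assistants and 12 worker-slots to fill, someone must work at least ⌈12/3⌉ = 4 shifts, so k ≥ 4.
k = 4 fails: Shifts {Jan 15, Jan 17, Jan 18, Jan 19, Jan 21} need 7 worker-slots in total, but the assistants available for any of those shifts (Jules and Rossi) can supply at most 6 among them. So no valid schedule exists.
k = 5 works: Jan 15→Rossi, Jan 16→Huang, Jan 17→Rossi, Jan 18→Rossi, Jan 19→Jules+Rossi, Jan 20→Huang, Jan 21→Jules+Rossi, Jan 22→Jules, Jan 23→Jules, Jan 24→Jules.
Loads: Jules 5, Rossi 5, Huang 2 — all ≤ 5.

5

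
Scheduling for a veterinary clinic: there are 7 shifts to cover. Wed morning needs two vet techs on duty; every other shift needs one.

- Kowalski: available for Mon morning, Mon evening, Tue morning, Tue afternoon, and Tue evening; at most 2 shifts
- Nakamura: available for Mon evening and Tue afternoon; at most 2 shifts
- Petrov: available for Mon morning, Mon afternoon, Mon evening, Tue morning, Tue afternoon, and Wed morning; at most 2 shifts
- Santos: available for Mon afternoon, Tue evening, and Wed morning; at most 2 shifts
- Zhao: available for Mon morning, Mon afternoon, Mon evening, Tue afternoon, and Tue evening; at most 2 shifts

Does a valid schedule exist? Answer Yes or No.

Yes

Wed morning can only be covered by Petrov and Santos, so that assignment is forced.
One valid schedule: Mon morning→Kowalski, Mon afternoon→Petrov, Mon evening→Nakamura, Tue morning→Kowalski, Tue afternoon→Nakamura, Tue evening→Santos, Wed morning→Petrov+Santos.
Loads: Kowalski 2/2, Nakamura 2/2, Petrov 2/2, Santos 2/2, Zhao 0/2 — all within limits.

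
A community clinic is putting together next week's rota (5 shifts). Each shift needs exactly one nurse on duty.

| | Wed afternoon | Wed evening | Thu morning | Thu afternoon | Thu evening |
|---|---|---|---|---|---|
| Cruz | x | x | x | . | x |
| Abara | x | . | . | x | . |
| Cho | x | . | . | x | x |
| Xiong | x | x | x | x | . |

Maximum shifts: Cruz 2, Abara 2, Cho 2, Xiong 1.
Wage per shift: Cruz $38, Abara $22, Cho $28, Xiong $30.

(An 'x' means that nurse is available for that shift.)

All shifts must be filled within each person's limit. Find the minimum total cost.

Picking the cheapest available nurse for each shift independently would cost $132, but that ignores the shift limits.
An optimal schedule: Wed afternoon→Abara, Wed evening→Xiong, Thu morning→Cruz, Thu afternoon→Abara, Thu evening→Cho.
Total: 22 + 30 + 38 + 22 + 28 = $140.

$140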